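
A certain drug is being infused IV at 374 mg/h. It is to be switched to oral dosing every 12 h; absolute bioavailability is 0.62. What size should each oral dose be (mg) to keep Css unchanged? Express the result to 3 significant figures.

7240 mg

To maintain the same Css, the systemic dosing rate must be unchanged: F·D/τ = infusion rate.
D = rate × τ / F = 374 × 12 / 0.62 = 7239 mg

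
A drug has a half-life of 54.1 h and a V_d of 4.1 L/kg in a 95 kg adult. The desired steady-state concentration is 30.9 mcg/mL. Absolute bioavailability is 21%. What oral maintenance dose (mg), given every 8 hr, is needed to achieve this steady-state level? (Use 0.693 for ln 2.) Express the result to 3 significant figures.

5870 mg

Vd(total) = 95 kg × 4.1 L/kg = 389.5 L
k = 0.693/54.1 = 0.01281 h⁻¹, so CL = k·Vd = 0.01281 × 389.5 = 4.989 L/h
D = CL × Css × τ / F = 4.989 × 30.9 × 8 / 0.21 = 5873 mg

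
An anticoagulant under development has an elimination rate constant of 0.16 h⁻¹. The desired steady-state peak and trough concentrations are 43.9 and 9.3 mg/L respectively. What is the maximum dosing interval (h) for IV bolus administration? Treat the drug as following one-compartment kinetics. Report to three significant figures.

9.70 h

Between IV bolus doses, concentration decays as C = C₀·e^(−kτ), so C_peak/C_trough = e^(kτ).
τ_max = ln(C_peak/C_trough) / k = ln(43.9/9.3) / 0.1600 = 1.552 / 0.1600 = 9.700 h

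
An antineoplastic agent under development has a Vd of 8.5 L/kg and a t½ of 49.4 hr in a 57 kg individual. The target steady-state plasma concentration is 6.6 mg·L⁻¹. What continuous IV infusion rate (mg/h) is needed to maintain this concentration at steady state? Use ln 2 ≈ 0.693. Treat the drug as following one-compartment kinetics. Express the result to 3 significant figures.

Vd = 8.5 L/kg × 57 kg = 484.5 L
k = 0.693/49.4 = 0.01403 h⁻¹, so CL = k·Vd = 0.01403 × 484.5 = 6.798 L/h
Infusion rate = CL × Css = 6.798 × 6.6 = 44.87 mg/h

44.9 mg/h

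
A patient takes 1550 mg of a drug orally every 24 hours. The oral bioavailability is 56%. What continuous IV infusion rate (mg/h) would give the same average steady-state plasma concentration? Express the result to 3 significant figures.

Equivalent systemic input: infusion rate = F·D/τ.
Rate = 0.56 × 1550 / 24 = 36.17 mg/h

36.2 mg/h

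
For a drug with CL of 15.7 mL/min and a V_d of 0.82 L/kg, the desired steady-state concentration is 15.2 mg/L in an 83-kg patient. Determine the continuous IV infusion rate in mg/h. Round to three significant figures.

14.3 mg/h

Convert clearance: 15.7 mL/min × 60 min/h ÷ 1000 mL/L = 0.9420 L/h
Maintenance depends on clearance, not Vd — rate in must match rate out.
R₀ = 0.9420 × 15.2 = 14.32 mg/h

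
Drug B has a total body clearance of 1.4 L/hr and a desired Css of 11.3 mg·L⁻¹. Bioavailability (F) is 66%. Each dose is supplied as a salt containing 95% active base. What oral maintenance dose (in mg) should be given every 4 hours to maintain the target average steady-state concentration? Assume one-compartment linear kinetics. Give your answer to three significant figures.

101 mg

At steady state, dose per interval replaces the amount cleared in that interval: F·S·D/τ = CL·Css.
D = CL × Css × τ / F / S = 1.400 × 11.3 × 4 / 0.66 / 0.95 = 100.9 mg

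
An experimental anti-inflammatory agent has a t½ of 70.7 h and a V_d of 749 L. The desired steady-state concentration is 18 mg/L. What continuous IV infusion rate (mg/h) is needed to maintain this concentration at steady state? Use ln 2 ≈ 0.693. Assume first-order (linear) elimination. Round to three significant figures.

k = 0.693/70.7 = 0.009802 h⁻¹, so CL = k·Vd = 0.009802 × 749.0 = 7.342 L/h
Infusion rate = CL × Css = 7.342 × 18 = 132.2 mg/h

132 mg/h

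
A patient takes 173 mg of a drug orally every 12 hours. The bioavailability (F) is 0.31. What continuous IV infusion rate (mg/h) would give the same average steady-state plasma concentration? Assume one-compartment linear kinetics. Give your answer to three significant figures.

4.47 mg/h

Equivalent systemic input: infusion rate = F·D/τ.
Rate = 0.31 × 173 / 12 = 4.469 mg/h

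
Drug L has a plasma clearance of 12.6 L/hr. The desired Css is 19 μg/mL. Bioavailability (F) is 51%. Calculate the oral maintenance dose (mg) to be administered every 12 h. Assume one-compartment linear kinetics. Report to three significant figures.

5630 mg

D = CL × Css × τ / F = 12.60 × 19 × 12 / 0.51 = 5633 mg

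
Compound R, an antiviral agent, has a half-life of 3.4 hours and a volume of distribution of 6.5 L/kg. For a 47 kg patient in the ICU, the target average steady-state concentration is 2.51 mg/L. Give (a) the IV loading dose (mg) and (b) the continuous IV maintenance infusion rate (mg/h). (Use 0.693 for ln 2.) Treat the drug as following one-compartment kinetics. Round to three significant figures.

Vd(total) = 47 kg × 6.5 L/kg = 305.5 L
LD = Vd × C = 305.5 × 2.51 = 766.8 mg
CL = 0.693 × Vd / t½ = 0.693 × 305.5 / 3.4 = 62.27 L/h
Infusion rate = CL × Css = 62.27 × 2.51 = 156.3 mg/h

(a) 767 mg; (b) 156 mg/h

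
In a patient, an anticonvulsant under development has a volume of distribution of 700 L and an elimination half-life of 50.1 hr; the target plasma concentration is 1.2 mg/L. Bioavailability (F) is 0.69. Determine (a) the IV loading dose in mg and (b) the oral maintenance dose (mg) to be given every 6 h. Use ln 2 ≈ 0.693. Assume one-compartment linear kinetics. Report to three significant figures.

LD = Vd × C = 700.0 × 1.2 = 840.0 mg
CL = 0.693 × Vd / t½ = 0.693 × 700.0 / 50.1 = 9.683 L/h
D = CL × Css × τ / F = 9.683 × 1.2 × 6 / 0.69 = 101.0 mg

(a) 840 mg; (b) 101 mg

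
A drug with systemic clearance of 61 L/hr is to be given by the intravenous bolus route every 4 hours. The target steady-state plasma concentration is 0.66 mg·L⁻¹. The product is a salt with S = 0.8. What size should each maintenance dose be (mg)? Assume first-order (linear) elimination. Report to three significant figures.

201 mg

D = CL × Css × τ / S = 61.00 × 0.66 × 4 / 0.8 = 201.3 mg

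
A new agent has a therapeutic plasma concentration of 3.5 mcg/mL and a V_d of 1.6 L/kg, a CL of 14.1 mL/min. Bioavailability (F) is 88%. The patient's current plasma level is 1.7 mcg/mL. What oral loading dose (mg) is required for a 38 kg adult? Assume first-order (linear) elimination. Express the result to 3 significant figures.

124 mg

Vd(total) = 38 kg × 1.6 L/kg = 60.80 L
Concentration deficit ΔC = 3.5 − 1.7 = 1.800 mg/L
LD = Vd × ΔC / F = 60.80 × 1.800 / 0.88 = 124.4 mg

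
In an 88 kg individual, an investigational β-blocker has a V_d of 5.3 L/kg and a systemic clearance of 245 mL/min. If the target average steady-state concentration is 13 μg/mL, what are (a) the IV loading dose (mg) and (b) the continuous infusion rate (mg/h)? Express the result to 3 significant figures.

(a) 6060 mg; (b) 191 mg/h

Total Vd = 5.3 × 88 = 466.4 L
LD = Vd · C_target = 466.4 × 13 = 6063 mg
CL = 245 mL/min × 60/1000 = 14.70 L/h
Maintenance infusion rate = CL × Css = 14.70 × 13 = 191.1 mg/h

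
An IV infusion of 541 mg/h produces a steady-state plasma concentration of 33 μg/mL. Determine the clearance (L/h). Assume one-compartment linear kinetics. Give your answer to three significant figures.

At steady state, infusion rate = CL × Css, so CL = rate / Css.
CL = 541 / 33 = 16.39 L/h

16.4 L/h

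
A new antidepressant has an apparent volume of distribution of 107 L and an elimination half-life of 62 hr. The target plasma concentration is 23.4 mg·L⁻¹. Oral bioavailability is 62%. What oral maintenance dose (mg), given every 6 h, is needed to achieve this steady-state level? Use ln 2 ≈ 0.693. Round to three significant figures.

CL = ln 2 · Vd / t½ = 0.693 × 107.0 / 62 = 1.196 L/h
D = CL × Css × τ / F = 1.196 × 23.4 × 6 / 0.62 = 270.8 mg

271 mg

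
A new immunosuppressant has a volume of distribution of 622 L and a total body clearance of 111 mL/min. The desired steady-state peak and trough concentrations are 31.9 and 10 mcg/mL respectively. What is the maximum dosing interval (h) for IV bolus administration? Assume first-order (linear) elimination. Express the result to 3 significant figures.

Convert clearance: 111 mL/min × 60 min/h ÷ 1000 mL/L = 6.660 L/h
k = CL / Vd = 6.660 / 622.0 = 0.01071 h⁻¹
Between IV bolus doses, concentration decays as C = C₀·e^(−kτ), so C_peak/C_trough = e^(kτ).
τ_max = ln(C_peak/C_trough) / k = ln(31.9/10) / 0.01071 = 1.160 / 0.01071 = 108.3 h

108 h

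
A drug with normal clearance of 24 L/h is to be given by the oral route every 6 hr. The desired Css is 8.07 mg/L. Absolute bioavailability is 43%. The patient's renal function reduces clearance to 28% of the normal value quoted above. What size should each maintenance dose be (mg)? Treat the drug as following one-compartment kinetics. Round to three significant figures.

Patient clearance = 0.28 × 24.00 = 6.720 L/h
D = CL × Css × τ / F = 6.720 × 8.07 × 6 / 0.43 = 756.7 mg

757 mg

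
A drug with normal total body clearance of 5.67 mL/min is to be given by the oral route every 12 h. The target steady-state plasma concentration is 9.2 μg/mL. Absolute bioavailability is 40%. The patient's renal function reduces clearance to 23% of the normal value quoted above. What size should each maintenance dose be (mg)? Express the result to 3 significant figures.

CL = 5.67 mL/min × 60/1000 = 0.3402 L/h
Patient clearance = 0.23 × 0.3402 = 0.07825 L/h
D = CL × Css × τ / F = 0.07825 × 9.2 × 12 / 0.4 = 21.60 mg

21.6 mg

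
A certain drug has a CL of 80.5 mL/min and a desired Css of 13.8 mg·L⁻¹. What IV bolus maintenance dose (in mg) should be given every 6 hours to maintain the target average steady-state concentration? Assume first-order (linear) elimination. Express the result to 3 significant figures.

CL = 80.5 mL/min = 80.5 × 0.06 = 4.830 L/h
D = CL × Css × τ = 4.830 × 13.8 × 6 = 399.9 mg

400 mg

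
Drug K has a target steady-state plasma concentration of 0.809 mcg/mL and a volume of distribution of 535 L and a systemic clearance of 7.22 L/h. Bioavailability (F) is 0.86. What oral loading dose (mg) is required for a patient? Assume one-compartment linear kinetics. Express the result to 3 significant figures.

503 mg

LD = Vd × C / F = 535.0 × 0.8090 / 0.86 = 503.3 mg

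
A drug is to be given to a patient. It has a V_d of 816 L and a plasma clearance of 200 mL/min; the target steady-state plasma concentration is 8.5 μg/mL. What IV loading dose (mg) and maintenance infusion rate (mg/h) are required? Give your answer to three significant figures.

Loading dose = Vd × C = 816.0 × 8.5 = 6936 mg
CL = 200 mL/min = 200 × 0.06 = 12.00 L/h
Maintenance: replace elimination → rate = CL × Css = 12.00 × 8.5 = 102.0 mg/h

(a) 6940 mg; (b) 102 mg/h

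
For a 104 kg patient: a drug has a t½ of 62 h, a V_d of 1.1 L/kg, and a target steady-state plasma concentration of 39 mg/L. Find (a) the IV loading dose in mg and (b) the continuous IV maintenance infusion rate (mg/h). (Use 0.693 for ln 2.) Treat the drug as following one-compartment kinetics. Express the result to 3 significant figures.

Total Vd = 1.1 × 104 = 114.4 L
LD = Vd × C = 114.4 × 39 = 4462 mg
CL = 0.693 × Vd / t½ = 0.693 × 114.4 / 62 = 1.279 L/h
Infusion rate = CL × Css = 1.279 × 39 = 49.88 mg/h

(a) 4460 mg; (b) 49.9 mg/h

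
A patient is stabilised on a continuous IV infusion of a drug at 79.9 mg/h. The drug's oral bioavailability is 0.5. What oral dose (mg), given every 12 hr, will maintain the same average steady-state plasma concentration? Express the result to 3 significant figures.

1920 mg

To maintain the same Css, the systemic dosing rate must be unchanged: F·D/τ = infusion rate.
D = rate × τ / F = 79.9 × 12 / 0.5 = 1918 mg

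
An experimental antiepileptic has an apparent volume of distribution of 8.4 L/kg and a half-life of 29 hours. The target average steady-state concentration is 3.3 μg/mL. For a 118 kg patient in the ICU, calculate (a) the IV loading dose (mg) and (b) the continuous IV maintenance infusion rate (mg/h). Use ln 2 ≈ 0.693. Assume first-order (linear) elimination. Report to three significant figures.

Vd = 8.4 L/kg × 118 kg = 991.2 L
LD = Vd × C = 991.2 × 3.3 = 3271 mg
CL = 0.693 × Vd / t½ = 0.693 × 991.2 / 29 = 23.69 L/h
Infusion rate = CL × Css = 23.69 × 3.3 = 78.18 mg/h

(a) 3270 mg; (b) 78.2 mg/h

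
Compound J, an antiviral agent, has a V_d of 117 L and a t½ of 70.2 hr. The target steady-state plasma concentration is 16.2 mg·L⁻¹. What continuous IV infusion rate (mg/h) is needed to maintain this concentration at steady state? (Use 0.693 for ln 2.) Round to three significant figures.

k = 0.693/70.2 = 0.009872 h⁻¹, so CL = k·Vd = 0.009872 × 117.0 = 1.155 L/h
Infusion rate = CL × Css = 1.155 × 16.2 = 18.71 mg/h

18.7 mg/h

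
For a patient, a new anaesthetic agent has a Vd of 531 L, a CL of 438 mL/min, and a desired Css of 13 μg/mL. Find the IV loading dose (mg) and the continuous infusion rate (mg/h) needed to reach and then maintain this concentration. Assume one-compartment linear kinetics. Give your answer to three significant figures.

Loading dose = Vd × C = 531.0 × 13 = 6903 mg
CL = 438 mL/min × 60/1000 = 26.28 L/h
Maintenance: replace elimination → rate = CL × Css = 26.28 × 13 = 341.6 mg/h

(a) 6900 mg; (b) 342 mg/h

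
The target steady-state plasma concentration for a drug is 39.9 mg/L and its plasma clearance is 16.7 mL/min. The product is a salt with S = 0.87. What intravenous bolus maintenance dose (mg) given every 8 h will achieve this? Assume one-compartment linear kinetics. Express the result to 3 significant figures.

CL = 16.7 mL/min = 16.7 × 0.06 = 1.002 L/h
D = CL × Css × τ / S = 1.002 × 39.9 × 8 / 0.87 = 367.6 mg

368 mg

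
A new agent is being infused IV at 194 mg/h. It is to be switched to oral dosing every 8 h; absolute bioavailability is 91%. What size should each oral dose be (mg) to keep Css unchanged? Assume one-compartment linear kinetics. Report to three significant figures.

1710 mg

To maintain the same Css, the systemic dosing rate must be unchanged: F·D/τ = infusion rate.
D = rate × τ / F = 194 × 8 / 0.91 = 1705 mg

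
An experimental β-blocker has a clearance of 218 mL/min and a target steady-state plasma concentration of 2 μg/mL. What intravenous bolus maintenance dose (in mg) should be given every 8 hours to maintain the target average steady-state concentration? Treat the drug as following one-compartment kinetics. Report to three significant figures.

CL = 218 mL/min = 218 × 0.06 = 13.08 L/h
D = CL × Css × τ = 13.08 × 2 × 8 = 209.3 mg

209 mg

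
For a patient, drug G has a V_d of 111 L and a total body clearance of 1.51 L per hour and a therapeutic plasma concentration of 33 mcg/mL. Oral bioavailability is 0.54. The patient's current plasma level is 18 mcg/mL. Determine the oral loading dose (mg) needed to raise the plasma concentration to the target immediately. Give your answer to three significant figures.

3080 mg

Concentration deficit ΔC = 33 − 18 = 15.00 mg/L
LD = Vd × ΔC / F = 111.0 × 15.00 / 0.54 = 3083 mg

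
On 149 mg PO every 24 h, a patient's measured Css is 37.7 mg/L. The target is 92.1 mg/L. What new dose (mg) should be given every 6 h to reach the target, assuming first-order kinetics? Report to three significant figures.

91.0 mg

With linear kinetics, Css is proportional to dose rate (D/τ) at fixed clearance.
D₂ = D₁ × (Css,target / Css,current) × (τ₂/τ₁) = 149 × (92.1/37.7) × (6/24) = 91.00 mg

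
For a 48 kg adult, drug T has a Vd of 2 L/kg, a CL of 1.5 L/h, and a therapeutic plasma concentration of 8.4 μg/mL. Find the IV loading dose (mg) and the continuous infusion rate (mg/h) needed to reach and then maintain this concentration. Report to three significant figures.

(a) 806 mg; (b) 12.6 mg/h

Total Vd = 2 × 48 = 96.00 L
LD = Vd · C_target = 96.00 × 8.4 = 806.4 mg
Maintenance infusion rate = CL × Css = 1.500 × 8.4 = 12.60 mg/h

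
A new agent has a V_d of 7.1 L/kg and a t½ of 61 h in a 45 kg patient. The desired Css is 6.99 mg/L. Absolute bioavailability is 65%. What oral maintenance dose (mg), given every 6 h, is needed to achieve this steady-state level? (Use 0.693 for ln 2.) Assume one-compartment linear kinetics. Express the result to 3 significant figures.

Vd = 7.1 L/kg × 45 kg = 319.5 L
k = 0.693/61 = 0.01136 h⁻¹, so CL = k·Vd = 0.01136 × 319.5 = 3.630 L/h
D = CL × Css × τ / F = 3.630 × 6.99 × 6 / 0.65 = 234.2 mg

234 mg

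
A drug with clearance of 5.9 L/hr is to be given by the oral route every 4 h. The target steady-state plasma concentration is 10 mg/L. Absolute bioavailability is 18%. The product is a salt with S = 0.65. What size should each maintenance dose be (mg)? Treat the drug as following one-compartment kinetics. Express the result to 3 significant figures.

2020 mg

D = CL × Css × τ / F / S = 5.900 × 10 × 4 / 0.18 / 0.65 = 2017 mg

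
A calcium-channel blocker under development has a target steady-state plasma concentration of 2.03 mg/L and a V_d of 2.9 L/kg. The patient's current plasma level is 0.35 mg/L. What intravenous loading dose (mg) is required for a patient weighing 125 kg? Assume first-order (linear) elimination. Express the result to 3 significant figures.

Total Vd = 2.9 × 125 = 362.5 L
Concentration deficit ΔC = 2.03 − 0.35 = 1.680 mg/L
LD = Vd × ΔC = 362.5 × 1.680 = 609.0 mg

609 mg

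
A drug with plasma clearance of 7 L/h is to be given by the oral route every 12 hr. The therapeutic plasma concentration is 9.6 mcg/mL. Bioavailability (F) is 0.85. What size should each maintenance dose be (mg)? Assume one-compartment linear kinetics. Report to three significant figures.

D = CL × Css × τ / F = 7.000 × 9.6 × 12 / 0.85 = 948.7 mg

949 mg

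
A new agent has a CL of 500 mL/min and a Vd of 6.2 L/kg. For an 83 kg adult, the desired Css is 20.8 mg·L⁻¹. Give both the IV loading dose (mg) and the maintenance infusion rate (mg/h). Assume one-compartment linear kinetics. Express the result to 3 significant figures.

Vd(total) = 83 kg × 6.2 L/kg = 514.6 L
Loading dose = Vd × C = 514.6 × 20.8 = 10700 mg
CL = 500 mL/min = 500 × 0.06 = 30.00 L/h
Maintenance infusion rate = CL × Css = 30.00 × 20.8 = 624.0 mg/h

(a) 10700 mg; (b) 624 mg/h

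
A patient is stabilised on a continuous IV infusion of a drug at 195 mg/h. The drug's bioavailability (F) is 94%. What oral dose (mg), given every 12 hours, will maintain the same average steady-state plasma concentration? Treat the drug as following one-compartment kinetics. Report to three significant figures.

2490 mg

To maintain the same Css, the systemic dosing rate must be unchanged: F·D/τ = infusion rate.
D = rate × τ / F = 195 × 12 / 0.94 = 2489 mg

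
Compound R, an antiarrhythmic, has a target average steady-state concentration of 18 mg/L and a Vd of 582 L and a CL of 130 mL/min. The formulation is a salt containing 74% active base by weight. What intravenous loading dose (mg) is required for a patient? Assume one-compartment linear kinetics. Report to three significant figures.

LD = Vd × C / S = 582.0 × 18.00 / 0.74 = 14160 mg

14200 mg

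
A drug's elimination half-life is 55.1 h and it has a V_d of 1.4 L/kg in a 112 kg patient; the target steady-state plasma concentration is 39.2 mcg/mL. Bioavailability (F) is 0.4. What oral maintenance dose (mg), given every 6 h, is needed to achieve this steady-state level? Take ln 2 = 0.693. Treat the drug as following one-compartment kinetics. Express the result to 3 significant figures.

Vd(total) = 112 kg × 1.4 L/kg = 156.8 L
CL = ln 2 · Vd / t½ = 0.693 × 156.8 / 55.1 = 1.972 L/h
D = CL × Css × τ / F = 1.972 × 39.2 × 6 / 0.4 = 1160 mg

1160 mg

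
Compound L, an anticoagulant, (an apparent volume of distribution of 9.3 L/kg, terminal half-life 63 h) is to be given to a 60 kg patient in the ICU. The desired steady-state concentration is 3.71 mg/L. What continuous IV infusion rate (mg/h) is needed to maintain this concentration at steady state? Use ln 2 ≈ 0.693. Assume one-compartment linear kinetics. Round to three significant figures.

Vd = 9.3 L/kg × 60 kg = 558.0 L
k = 0.693/63 = 0.01100 h⁻¹, so CL = k·Vd = 0.01100 × 558.0 = 6.138 L/h
Infusion rate = CL × Css = 6.138 × 3.71 = 22.77 mg/h

22.8 mg/h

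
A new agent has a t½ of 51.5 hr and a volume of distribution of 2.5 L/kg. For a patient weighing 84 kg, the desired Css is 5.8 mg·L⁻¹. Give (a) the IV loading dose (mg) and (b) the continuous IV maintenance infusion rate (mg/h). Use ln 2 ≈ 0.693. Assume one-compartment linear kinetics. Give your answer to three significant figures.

(a) 1220 mg; (b) 16.4 mg/h

Total Vd = 2.5 × 84 = 210.0 L
LD = Vd × C = 210.0 × 5.8 = 1218 mg
CL = 0.693 × Vd / t½ = 0.693 × 210.0 / 51.5 = 2.826 L/h
Infusion rate = CL × Css = 2.826 × 5.8 = 16.39 mg/h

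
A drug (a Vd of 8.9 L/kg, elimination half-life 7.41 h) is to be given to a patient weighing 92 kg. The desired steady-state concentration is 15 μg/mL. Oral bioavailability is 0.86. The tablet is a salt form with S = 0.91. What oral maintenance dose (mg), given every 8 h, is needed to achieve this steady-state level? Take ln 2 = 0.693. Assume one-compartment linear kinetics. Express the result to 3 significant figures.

11700 mg

Vd = 8.9 L/kg × 92 kg = 818.8 L
CL = ln 2 · Vd / t½ = 0.693 × 818.8 / 7.41 = 76.58 L/h
D = CL × Css × τ / F / S = 76.58 × 15 × 8 / 0.86 / 0.91 = 11740 mg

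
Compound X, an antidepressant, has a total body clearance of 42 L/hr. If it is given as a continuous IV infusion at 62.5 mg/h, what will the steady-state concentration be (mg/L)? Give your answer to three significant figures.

1.49 mg/L

Css = rate / CL = 62.5 / 42.00 = 1.488 mg/L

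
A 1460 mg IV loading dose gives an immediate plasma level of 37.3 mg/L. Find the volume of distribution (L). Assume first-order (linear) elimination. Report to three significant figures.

39.1 L

Immediately after an IV bolus, C₀ = Dose / Vd, so Vd = Dose / C₀.
Vd = 1460 / 37.3 = 39.14 L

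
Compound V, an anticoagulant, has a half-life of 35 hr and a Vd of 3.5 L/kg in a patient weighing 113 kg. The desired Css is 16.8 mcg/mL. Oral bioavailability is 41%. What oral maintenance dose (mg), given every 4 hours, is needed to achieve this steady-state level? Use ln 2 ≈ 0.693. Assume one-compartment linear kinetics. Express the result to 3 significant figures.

Vd = 3.5 L/kg × 113 kg = 395.5 L
k = 0.693/35 = 0.01980 h⁻¹, so CL = k·Vd = 0.01980 × 395.5 = 7.831 L/h
D = CL × Css × τ / F = 7.831 × 16.8 × 4 / 0.41 = 1284 mg

1280 mg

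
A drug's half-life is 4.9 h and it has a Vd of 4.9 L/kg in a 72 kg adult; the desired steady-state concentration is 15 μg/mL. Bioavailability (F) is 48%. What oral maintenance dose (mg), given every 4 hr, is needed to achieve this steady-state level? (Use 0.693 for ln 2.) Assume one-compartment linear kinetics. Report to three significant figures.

Total Vd = 4.9 × 72 = 352.8 L
CL = 0.693 × Vd / t½ = 0.693 × 352.8 / 4.9 = 49.90 L/h
D = CL × Css × τ / F = 49.90 × 15 × 4 / 0.48 = 6238 mg

6240 mg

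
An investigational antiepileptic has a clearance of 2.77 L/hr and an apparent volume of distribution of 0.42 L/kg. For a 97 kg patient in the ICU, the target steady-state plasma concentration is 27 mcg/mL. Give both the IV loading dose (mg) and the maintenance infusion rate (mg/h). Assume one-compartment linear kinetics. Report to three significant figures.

Vd(total) = 97 kg × 0.42 L/kg = 40.74 L
Loading: fill Vd to C_target → 40.74 L × 27 mg/L = 1100 mg
Maintenance infusion rate = CL × Css = 2.770 × 27 = 74.79 mg/h

(a) 1100 mg; (b) 74.8 mg/h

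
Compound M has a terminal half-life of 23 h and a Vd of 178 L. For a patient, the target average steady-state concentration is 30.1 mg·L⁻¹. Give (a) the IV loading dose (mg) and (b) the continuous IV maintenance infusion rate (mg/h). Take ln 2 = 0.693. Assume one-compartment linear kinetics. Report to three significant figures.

(a) 5360 mg; (b) 161 mg/h

LD = Vd × C = 178.0 × 30.1 = 5358 mg
CL = 0.693 × Vd / t½ = 0.693 × 178.0 / 23 = 5.363 L/h
Infusion rate = CL × Css = 5.363 × 30.1 = 161.4 mg/h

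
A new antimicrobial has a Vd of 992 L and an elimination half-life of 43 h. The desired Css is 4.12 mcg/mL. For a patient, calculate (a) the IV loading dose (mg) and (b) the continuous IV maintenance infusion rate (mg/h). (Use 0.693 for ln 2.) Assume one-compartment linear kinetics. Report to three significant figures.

LD = Vd × C = 992.0 × 4.12 = 4087 mg
CL = 0.693 × Vd / t½ = 0.693 × 992.0 / 43 = 15.99 L/h
Infusion rate = CL × Css = 15.99 × 4.12 = 65.88 mg/h

(a) 4090 mg; (b) 65.9 mg/h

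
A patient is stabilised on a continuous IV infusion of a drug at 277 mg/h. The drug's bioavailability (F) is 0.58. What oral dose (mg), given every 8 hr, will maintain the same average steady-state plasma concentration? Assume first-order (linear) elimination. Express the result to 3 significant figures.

To maintain the same Css, the systemic dosing rate must be unchanged: F·D/τ = infusion rate.
D = rate × τ / F = 277 × 8 / 0.58 = 3821 mg

3820 mg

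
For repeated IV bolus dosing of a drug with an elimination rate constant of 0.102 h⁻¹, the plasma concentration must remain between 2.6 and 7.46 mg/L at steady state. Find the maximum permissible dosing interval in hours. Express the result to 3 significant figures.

10.3 h

Between IV bolus doses, concentration decays as C = C₀·e^(−kτ), so C_peak/C_trough = e^(kτ).
τ_max = ln(C_peak/C_trough) / k = ln(7.46/2.6) / 0.1020 = 1.054 / 0.1020 = 10.33 h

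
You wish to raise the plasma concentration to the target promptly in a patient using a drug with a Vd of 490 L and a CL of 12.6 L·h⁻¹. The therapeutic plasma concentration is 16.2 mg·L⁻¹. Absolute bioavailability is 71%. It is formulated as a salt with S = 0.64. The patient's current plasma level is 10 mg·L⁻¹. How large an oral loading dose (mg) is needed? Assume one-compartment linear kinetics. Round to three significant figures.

Concentration deficit ΔC = 16.2 − 10 = 6.200 mg/L
LD = Vd × ΔC / F / S = 490.0 × 6.200 / 0.71 / 0.64 = 6686 mg

6690 mg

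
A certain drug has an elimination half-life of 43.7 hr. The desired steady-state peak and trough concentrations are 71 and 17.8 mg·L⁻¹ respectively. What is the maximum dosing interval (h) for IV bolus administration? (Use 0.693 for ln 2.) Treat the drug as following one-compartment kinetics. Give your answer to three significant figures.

k = 0.693 / t½ = 0.693 / 43.7 = 0.01586 h⁻¹
Between IV bolus doses, concentration decays as C = C₀·e^(−kτ), so C_peak/C_trough = e^(kτ).
τ_max = ln(C_peak/C_trough) / k = ln(71/17.8) / 0.01586 = 1.383 / 0.01586 = 87.20 h

87.2 h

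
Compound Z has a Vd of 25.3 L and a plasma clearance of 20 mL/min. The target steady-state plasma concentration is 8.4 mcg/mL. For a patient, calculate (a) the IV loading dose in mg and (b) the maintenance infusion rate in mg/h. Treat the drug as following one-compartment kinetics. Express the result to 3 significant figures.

LD = Vd · C_target = 25.30 × 8.4 = 212.5 mg
Convert clearance: 20 mL/min × 60 min/h ÷ 1000 mL/L = 1.200 L/h
Infusion rate = 1.200 L/h × 8.4 mg/L = 10.08 mg/h

(a) 213 mg; (b) 10.1 mg/h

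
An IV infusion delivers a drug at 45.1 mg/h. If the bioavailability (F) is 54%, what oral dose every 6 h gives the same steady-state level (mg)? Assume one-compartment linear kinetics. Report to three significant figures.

501 mg

To maintain the same Css, the systemic dosing rate must be unchanged: F·D/τ = infusion rate.
D = rate × τ / F = 45.1 × 6 / 0.54 = 501.1 mg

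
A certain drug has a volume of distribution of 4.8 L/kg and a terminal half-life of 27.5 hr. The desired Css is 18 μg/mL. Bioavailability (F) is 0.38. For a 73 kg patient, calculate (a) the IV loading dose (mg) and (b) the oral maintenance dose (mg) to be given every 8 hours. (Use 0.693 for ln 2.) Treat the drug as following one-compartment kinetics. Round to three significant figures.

(a) 6310 mg; (b) 3350 mg

Vd(total) = 73 kg × 4.8 L/kg = 350.4 L
LD = Vd × C = 350.4 × 18 = 6307 mg
CL = 0.693 × Vd / t½ = 0.693 × 350.4 / 27.5 = 8.830 L/h
D = CL × Css × τ / F = 8.830 × 18 × 8 / 0.38 = 3346 mg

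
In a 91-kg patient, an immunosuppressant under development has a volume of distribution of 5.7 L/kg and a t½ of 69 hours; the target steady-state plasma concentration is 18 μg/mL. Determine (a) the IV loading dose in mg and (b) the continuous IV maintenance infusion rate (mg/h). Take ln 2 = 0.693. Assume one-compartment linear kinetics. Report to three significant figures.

Vd(total) = 91 kg × 5.7 L/kg = 518.7 L
LD = Vd × C = 518.7 × 18 = 9337 mg
CL = 0.693 × Vd / t½ = 0.693 × 518.7 / 69 = 5.210 L/h
Infusion rate = CL × Css = 5.210 × 18 = 93.78 mg/h

(a) 9340 mg; (b) 93.8 mg/h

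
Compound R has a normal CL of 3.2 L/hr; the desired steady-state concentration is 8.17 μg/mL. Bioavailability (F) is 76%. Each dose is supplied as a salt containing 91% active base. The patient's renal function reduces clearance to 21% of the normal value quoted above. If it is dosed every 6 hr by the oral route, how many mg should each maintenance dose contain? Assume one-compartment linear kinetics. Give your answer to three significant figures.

Patient clearance = 0.21 × 3.200 = 0.6720 L/h
D = CL × Css × τ / F / S = 0.6720 × 8.17 × 6 / 0.76 / 0.91 = 47.63 mg

47.6 mg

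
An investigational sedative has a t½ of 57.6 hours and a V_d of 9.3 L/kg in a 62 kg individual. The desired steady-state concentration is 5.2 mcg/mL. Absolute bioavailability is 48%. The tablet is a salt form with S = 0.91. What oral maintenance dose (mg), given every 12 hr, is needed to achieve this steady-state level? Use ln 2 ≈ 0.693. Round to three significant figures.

991 mg

Vd = 9.3 L/kg × 62 kg = 576.6 L
CL = 0.693 × Vd / t½ = 0.693 × 576.6 / 57.6 = 6.937 L/h
D = CL × Css × τ / F / S = 6.937 × 5.2 × 12 / 0.48 / 0.91 = 991.0 mg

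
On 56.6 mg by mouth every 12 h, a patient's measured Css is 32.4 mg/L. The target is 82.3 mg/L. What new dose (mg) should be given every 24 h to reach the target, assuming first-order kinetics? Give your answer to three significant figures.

288 mg

For first-order elimination, Css ∝ F·D/(CL·τ); F and CL are unchanged, so Css ∝ D/τ.
D₂ = D₁ × (Css,target / Css,current) × (τ₂/τ₁) = 56.6 × (82.3/32.4) × (24/12) = 287.5 mg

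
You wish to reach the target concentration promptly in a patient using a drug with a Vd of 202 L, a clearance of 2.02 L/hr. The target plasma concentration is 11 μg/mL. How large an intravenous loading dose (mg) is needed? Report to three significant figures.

LD = Vd × C = 202.0 × 11.00 = 2222 mg

2220 mg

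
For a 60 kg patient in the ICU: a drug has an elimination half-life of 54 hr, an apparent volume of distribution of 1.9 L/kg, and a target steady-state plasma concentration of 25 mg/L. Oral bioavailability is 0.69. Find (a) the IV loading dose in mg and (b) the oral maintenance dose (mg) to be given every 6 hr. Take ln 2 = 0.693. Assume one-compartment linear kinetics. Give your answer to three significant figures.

Total Vd = 1.9 × 60 = 114.0 L
LD = Vd × C = 114.0 × 25 = 2850 mg
CL = 0.693 × Vd / t½ = 0.693 × 114.0 / 54 = 1.463 L/h
D = CL × Css × τ / F = 1.463 × 25 × 6 / 0.69 = 318.0 mg

(a) 2850 mg; (b) 318 mg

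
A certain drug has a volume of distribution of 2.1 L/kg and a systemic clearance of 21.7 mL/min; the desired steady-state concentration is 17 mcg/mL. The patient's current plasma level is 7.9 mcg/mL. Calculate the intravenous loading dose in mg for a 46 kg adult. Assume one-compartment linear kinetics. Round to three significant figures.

879 mg

Vd = 2.1 L/kg × 46 kg = 96.60 L
The loading dose fills Vd to the target concentration; clearance is irrelevant here.
Concentration deficit ΔC = 17 − 7.9 = 9.100 mg/L
LD = Vd × ΔC = 96.60 × 9.100 = 879.1 mg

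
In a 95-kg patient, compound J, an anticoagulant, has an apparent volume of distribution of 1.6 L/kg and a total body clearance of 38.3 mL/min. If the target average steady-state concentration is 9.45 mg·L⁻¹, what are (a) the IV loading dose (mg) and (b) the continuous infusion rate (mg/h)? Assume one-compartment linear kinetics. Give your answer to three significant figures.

Total Vd = 1.6 × 95 = 152.0 L
Loading: fill Vd to C_target → 152.0 L × 9.45 mg/L = 1436 mg
CL = 38.3 mL/min × 60/1000 = 2.298 L/h
Infusion rate = 2.298 L/h × 9.45 mg/L = 21.72 mg/h

(a) 1440 mg; (b) 21.7 mg/h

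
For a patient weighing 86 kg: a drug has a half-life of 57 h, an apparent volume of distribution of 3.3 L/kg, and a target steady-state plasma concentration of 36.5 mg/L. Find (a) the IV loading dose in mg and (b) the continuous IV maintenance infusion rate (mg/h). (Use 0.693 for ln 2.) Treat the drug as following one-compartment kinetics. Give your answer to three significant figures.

Vd(total) = 86 kg × 3.3 L/kg = 283.8 L
LD = Vd × C = 283.8 × 36.5 = 10360 mg
CL = 0.693 × Vd / t½ = 0.693 × 283.8 / 57 = 3.450 L/h
Infusion rate = CL × Css = 3.450 × 36.5 = 125.9 mg/h

(a) 10400 mg; (b) 126 mg/h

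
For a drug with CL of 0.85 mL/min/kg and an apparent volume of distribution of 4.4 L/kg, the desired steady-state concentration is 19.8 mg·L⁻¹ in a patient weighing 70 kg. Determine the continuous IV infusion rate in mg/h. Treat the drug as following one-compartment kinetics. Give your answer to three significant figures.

70.7 mg/h

CL = 0.85 mL/min/kg × 70 kg = 59.50 mL/min = 59.50 × 60/1000 = 3.570 L/h
Rate = CL × Css = 3.570 × 19.8 = 70.69 mg/h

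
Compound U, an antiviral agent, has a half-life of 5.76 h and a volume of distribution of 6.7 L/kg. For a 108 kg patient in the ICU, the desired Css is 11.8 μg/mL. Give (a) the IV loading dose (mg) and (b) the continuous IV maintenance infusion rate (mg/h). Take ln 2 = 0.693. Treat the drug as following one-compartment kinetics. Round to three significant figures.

Total Vd = 6.7 × 108 = 723.6 L
LD = Vd × C = 723.6 × 11.8 = 8538 mg
CL = 0.693 × Vd / t½ = 0.693 × 723.6 / 5.76 = 87.06 L/h
Infusion rate = CL × Css = 87.06 × 11.8 = 1027 mg/h

(a) 8540 mg; (b) 1030 mg/h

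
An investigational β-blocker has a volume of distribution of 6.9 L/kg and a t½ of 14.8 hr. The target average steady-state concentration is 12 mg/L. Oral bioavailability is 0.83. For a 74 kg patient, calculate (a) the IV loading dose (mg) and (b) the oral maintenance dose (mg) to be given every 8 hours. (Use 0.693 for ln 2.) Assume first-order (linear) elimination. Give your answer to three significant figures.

(a) 6130 mg; (b) 2770 mg

Vd = 6.9 L/kg × 74 kg = 510.6 L
LD = Vd × C = 510.6 × 12 = 6127 mg
CL = 0.693 × Vd / t½ = 0.693 × 510.6 / 14.8 = 23.91 L/h
D = CL × Css × τ / F = 23.91 × 12 × 8 / 0.83 = 2765 mg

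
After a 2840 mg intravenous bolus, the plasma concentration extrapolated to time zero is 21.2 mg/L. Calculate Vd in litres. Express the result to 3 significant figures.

134 L

Immediately after an IV bolus, C₀ = Dose / Vd, so Vd = Dose / C₀.
Vd = 2840 / 21.2 = 134.0 L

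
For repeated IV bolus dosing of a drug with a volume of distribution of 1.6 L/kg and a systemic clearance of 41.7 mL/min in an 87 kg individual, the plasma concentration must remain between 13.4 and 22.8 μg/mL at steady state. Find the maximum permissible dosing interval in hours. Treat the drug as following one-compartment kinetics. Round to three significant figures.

29.6 h

Vd(total) = 87 kg × 1.6 L/kg = 139.2 L
CL = 41.7 mL/min × 60/1000 = 2.502 L/h
k = CL / Vd = 2.502 / 139.2 = 0.01797 h⁻¹
Between IV bolus doses, concentration decays as C = C₀·e^(−kτ), so C_peak/C_trough = e^(kτ).
τ_max = ln(C_peak/C_trough) / k = ln(22.8/13.4) / 0.01797 = 0.5315 / 0.01797 = 29.58 h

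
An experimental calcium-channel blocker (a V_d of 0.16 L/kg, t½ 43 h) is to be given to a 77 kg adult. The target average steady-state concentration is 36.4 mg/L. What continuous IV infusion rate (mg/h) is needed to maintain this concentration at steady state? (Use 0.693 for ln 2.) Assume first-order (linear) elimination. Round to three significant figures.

7.23 mg/h

Vd(total) = 77 kg × 0.16 L/kg = 12.32 L
k = 0.693/43 = 0.01612 h⁻¹, so CL = k·Vd = 0.01612 × 12.32 = 0.1986 L/h
Infusion rate = CL × Css = 0.1986 × 36.4 = 7.229 mg/h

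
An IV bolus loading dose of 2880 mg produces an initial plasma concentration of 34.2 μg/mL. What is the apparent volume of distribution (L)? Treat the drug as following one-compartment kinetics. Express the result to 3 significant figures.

Immediately after an IV bolus, C₀ = Dose / Vd, so Vd = Dose / C₀.
Vd = 2880 / 34.2 = 84.21 L

84.2 L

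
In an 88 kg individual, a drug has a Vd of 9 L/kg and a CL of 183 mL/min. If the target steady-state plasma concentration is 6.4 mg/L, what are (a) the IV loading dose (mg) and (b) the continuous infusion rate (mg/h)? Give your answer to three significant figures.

Total Vd = 9 × 88 = 792.0 L
Loading dose = Vd × C = 792.0 × 6.4 = 5069 mg
CL = 183 mL/min = 183 × 0.06 = 10.98 L/h
Maintenance: replace elimination → rate = CL × Css = 10.98 × 6.4 = 70.27 mg/h

(a) 5070 mg; (b) 70.3 mg/h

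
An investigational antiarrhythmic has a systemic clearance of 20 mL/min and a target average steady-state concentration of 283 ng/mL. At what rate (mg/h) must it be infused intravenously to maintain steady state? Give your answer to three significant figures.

Convert clearance: 20 mL/min × 60 min/h ÷ 1000 mL/L = 1.200 L/h
C = 283 ng/mL = 0.2830 mg/L
R₀ = 1.200 × 0.283 = 0.3396 mg/h

0.340 mg/h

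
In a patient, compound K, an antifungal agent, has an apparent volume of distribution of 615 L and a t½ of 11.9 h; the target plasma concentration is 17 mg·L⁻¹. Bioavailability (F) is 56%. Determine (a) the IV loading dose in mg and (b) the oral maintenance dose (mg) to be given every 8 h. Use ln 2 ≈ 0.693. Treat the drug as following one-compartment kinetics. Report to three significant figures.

LD = Vd × C = 615.0 × 17 = 10460 mg
CL = 0.693 × Vd / t½ = 0.693 × 615.0 / 11.9 = 35.81 L/h
D = CL × Css × τ / F = 35.81 × 17 × 8 / 0.56 = 8697 mg

(a) 10500 mg; (b) 8700 mg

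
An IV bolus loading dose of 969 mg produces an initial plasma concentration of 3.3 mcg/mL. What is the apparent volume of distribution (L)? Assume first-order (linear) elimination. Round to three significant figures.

Immediately after an IV bolus, C₀ = Dose / Vd, so Vd = Dose / C₀.
Vd = 969 / 3.3 = 293.6 L

294 L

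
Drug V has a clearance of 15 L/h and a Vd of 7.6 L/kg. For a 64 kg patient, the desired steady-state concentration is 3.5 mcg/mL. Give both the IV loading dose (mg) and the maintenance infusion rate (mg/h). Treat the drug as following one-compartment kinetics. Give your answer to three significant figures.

(a) 1700 mg; (b) 52.5 mg/h

Vd(total) = 64 kg × 7.6 L/kg = 486.4 L
Loading: fill Vd to C_target → 486.4 L × 3.5 mg/L = 1702 mg
Infusion rate = 15.00 L/h × 3.5 mg/L = 52.50 mg/h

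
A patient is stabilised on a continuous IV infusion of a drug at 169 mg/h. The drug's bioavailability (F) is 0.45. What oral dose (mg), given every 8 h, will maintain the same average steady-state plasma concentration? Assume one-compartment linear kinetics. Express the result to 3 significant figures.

3000 mg

To maintain the same Css, the systemic dosing rate must be unchanged: F·D/τ = infusion rate.
D = rate × τ / F = 169 × 8 / 0.45 = 3004 mg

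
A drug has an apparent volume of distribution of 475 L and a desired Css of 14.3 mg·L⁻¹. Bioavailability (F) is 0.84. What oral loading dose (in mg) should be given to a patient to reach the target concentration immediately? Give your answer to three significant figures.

The loading dose fills Vd to the target concentration.
LD = Vd × C / F = 475.0 × 14.30 / 0.84 = 8086 mg

8090 mg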